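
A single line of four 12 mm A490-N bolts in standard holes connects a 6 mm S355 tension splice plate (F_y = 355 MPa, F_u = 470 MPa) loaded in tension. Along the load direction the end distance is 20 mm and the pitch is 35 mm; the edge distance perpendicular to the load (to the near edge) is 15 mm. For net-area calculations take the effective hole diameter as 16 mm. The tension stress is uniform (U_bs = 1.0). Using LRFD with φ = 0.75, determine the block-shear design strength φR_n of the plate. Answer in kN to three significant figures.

Shear plane L_v = 20 + 3·35 = 125 mm; A_gv = 125 × 6 = 750 mm².
A_nv = (125 − 3.5·16) × 6 = 414 mm².
A_nt = (15 − 0.5·16) × 6 = 42 mm².
0.6 F_u A_nv = 116.7 kN; 0.6 F_y A_gv = 159.8 kN → shear rupture governs the shear term.
R_n = 116.7 + 1.0 × 470 × 42 / 1000 = 136.5 kN.
Design strength φR_n = 0.75 × 136.5 = 102 kN.

102 kN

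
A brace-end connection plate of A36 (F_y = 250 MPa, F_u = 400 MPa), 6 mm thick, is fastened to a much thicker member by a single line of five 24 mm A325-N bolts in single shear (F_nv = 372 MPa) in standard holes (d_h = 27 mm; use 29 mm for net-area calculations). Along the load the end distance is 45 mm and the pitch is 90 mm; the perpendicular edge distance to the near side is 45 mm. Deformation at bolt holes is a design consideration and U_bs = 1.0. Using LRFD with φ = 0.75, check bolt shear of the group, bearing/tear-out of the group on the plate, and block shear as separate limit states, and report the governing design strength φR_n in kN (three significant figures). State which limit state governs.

328 kN (block shear governs)

Bolt shear: A_b = π·24²/4 = 452.4 mm²; R_n = 372 × 452.4 × 5 × 1 / 1000 = 841.4 kN → 0.75 × 841.4 = 631 kN.
Bearing: edge l_c = 31.5, r_n = 90.72 kN; interior l_c = 63, r_n = 138.2 kN; R_n = 90.72 + 4·138.2 = 643.7 kN → 483 kN.
Block shear: A_gv = 2430, A_nv = 1647, A_nt = 183 mm²; R_n = min(0.6F_uA_nv, 0.6F_yA_gv) + U_bs·F_u·A_nt = 437.7 kN → 328 kN.
Block shear governs: 328 kN.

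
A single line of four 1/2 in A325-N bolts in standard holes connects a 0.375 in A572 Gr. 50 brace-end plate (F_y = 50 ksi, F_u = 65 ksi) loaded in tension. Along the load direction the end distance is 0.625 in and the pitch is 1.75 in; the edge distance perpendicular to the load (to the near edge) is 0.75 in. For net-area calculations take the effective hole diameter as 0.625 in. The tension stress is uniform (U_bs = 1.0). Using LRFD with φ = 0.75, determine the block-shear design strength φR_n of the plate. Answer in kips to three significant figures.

48.4 kips

Shear plane L_v = 0.625 + 3·1.75 = 5.875 in; A_gv = 5.875 × 0.375 = 2.203 in².
A_nv = (5.875 − 3.5·0.625) × 0.375 = 1.383 in².
A_nt = (0.75 − 0.5·0.625) × 0.375 = 0.1641 in².
0.6 F_u A_nv = 53.93 kips; 0.6 F_y A_gv = 66.09 kips → shear rupture governs the shear term.
R_n = 53.93 + 1.0 × 65 × 0.1641 = 64.59 kips.
Design strength φR_n = 0.75 × 64.59 = 48.4 kips.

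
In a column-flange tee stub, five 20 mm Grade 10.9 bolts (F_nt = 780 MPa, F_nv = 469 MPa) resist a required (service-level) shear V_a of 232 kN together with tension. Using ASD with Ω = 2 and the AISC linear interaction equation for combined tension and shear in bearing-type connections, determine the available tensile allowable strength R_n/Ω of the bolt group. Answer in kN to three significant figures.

411 kN

A_b = π·20²/4 = 314.2 mm²; f_rv = 232 × 1000 / (5 × 314.2) = 147.7 MPa.
F'_nt = 1.3 F_nt − (Ω F_nt / F_nv) f_rv = 1.3·780 − (2·780/469)·147.7 = 522.7 MPa, capped at F_nt → F'_nt = 522.7 MPa.
R_n = F'_nt · A_b · n = 522.7 × 314.2 × 5 / 1000 = 821.1 kN.
Allowable strength R_n/Ω = 821.1 / 2 = 411 kN.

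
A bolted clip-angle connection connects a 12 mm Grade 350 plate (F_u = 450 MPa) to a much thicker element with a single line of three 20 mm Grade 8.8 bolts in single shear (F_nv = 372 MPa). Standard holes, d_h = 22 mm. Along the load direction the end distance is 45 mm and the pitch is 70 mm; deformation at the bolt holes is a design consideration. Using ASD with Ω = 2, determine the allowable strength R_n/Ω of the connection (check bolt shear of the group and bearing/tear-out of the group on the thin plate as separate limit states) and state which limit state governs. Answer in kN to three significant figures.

175 kN (bolt shear governs)

Bolt shear: A_b = π·20²/4 = 314.2 mm²; R_n = 372 × 314.2 × 3 × 1 / 1000 = 350.6 kN → 350.6 / 2 = 175 kN.
Bearing (1.2 l_c t F_u ≤ 2.4 d t F_u): upper limit = 2.4·20·12·450 / 1000 = 259.2 kN.
  Edge l_c = 45 − 22/2 = 34 → r_n = 220.3 kN; interior l_c = 70 − 22 = 48 → r_n = 259.2 kN.
  R_n,bearing = 1·220.3 + 2·259.2 = 738.7 kN → 738.7 / 2 = 369 kN.
Bolt shear governs: 175 kN.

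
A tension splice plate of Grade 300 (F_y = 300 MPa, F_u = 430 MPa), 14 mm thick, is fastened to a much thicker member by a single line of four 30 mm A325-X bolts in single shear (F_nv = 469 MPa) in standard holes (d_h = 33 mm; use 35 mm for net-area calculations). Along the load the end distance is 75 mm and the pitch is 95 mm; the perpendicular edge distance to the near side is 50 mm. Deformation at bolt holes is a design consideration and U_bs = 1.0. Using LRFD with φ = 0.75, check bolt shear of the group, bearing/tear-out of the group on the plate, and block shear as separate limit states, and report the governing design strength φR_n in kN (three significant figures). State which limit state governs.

Bolt shear: A_b = π·30²/4 = 706.9 mm²; R_n = 469 × 706.9 × 4 × 1 / 1000 = 1326 kN → 0.75 × 1326 = 995 kN.
Bearing: edge l_c = 58.5, r_n = 422.6 kN; interior l_c = 62, r_n = 433.4 kN; R_n = 422.6 + 3·433.4 = 1723 kN → 1290 kN.
Block shear: A_gv = 5040, A_nv = 3325, A_nt = 455 mm²; R_n = min(0.6F_uA_nv, 0.6F_yA_gv) + U_bs·F_u·A_nt = 1054 kN → 790 kN.
Block shear governs: 790 kN.

790 kN (block shear governs)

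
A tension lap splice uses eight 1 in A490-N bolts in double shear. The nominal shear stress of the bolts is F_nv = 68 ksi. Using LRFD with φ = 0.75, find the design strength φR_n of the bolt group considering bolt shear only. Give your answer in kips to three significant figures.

641 kips

A_b = π × 1² / 4 = 0.7854 in².
R_n = F_nv · A_b · n · n_s = 68 × 0.7854 × 8 × 2 = 854.5 kips.
Design strength φR_n = 0.75 × 854.5 = 641 kips.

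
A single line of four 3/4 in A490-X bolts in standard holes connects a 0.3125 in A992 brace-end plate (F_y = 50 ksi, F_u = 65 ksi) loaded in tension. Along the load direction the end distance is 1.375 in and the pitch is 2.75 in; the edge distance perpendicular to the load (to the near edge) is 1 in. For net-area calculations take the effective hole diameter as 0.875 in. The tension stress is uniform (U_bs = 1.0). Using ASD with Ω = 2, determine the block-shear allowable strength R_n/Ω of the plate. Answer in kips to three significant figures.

Shear plane L_v = 1.375 + 3·2.75 = 9.625 in; A_gv = 9.625 × 0.3125 = 3.008 in².
A_nv = (9.625 − 3.5·0.875) × 0.3125 = 2.051 in².
A_nt = (1 − 0.5·0.875) × 0.3125 = 0.1758 in².
0.6 F_u A_nv = 79.98 kips; 0.6 F_y A_gv = 90.23 kips → shear rupture governs the shear term.
R_n = 79.98 + 1.0 × 65 × 0.1758 = 91.41 kips.
Allowable strength R_n/Ω = 91.41 / 2 = 45.7 kips.

45.7 kips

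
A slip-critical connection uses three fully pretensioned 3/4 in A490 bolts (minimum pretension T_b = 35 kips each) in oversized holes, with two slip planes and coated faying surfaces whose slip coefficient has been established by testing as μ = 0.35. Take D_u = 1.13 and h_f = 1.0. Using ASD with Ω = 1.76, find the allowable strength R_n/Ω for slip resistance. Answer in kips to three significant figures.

47.2 kips

R_n = μ · D_u · h_f · T_b · n_s · n_b = 0.35 × 1.13 × 1.0 × 35 × 2 × 3 = 83.05 kips.
Allowable strength R_n/Ω = 83.05 / 1.76 = 47.2 kips.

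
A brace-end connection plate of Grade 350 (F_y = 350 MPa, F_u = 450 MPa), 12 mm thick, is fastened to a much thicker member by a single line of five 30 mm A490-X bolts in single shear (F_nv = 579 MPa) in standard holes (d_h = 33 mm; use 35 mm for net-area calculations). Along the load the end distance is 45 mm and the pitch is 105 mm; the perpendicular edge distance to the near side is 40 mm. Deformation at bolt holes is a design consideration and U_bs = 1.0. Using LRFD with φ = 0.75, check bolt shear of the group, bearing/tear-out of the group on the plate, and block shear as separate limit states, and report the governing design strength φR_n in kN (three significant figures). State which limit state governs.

838 kN (block shear governs)

Bolt shear: A_b = π·30²/4 = 706.9 mm²; R_n = 579 × 706.9 × 5 × 1 / 1000 = 2046 kN → 0.75 × 2046 = 1530 kN.
Bearing: edge l_c = 28.5, r_n = 184.7 kN; interior l_c = 72, r_n = 388.8 kN; R_n = 184.7 + 4·388.8 = 1740 kN → 1300 kN.
Block shear: A_gv = 5580, A_nv = 3690, A_nt = 270 mm²; R_n = min(0.6F_uA_nv, 0.6F_yA_gv) + U_bs·F_u·A_nt = 1118 kN → 838 kN.
Block shear governs: 838 kN.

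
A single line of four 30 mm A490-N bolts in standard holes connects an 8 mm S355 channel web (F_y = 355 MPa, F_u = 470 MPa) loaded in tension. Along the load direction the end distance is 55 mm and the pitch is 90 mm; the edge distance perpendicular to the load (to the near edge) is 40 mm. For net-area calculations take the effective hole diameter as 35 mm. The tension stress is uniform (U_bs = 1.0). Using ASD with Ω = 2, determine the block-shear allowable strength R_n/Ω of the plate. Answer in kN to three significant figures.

271 kN

Shear plane L_v = 55 + 3·90 = 325 mm; A_gv = 325 × 8 = 2600 mm².
A_nv = (325 − 3.5·35) × 8 = 1620 mm².
A_nt = (40 − 0.5·35) × 8 = 180 mm².
0.6 F_u A_nv = 456.8 kN; 0.6 F_y A_gv = 553.8 kN → shear rupture governs the shear term.
R_n = 456.8 + 1.0 × 470 × 180 / 1000 = 541.4 kN.
Allowable strength R_n/Ω = 541.4 / 2 = 271 kN.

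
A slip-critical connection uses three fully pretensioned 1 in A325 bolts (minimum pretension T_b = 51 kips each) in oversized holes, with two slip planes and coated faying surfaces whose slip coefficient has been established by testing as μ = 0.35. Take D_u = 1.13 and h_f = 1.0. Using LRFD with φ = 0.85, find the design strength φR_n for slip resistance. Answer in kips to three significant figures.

103 kips

R_n = μ · D_u · h_f · T_b · n_s · n_b = 0.35 × 1.13 × 1.0 × 51 × 2 × 3 = 121 kips.
Design strength φR_n = 0.85 × 121 = 103 kips.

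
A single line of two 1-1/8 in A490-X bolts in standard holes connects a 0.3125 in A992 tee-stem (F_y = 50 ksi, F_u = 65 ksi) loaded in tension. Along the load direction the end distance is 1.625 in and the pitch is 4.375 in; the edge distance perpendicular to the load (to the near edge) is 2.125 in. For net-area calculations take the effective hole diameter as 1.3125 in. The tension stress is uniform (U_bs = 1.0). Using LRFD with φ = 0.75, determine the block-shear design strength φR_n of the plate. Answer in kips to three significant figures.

59.2 kips

Shear plane L_v = 1.625 + 1·4.375 = 6 in; A_gv = 6 × 0.3125 = 1.875 in².
A_nv = (6 − 1.5·1.3125) × 0.3125 = 1.26 in².
A_nt = (2.125 − 0.5·1.3125) × 0.3125 = 0.459 in².
0.6 F_u A_nv = 49.13 kips; 0.6 F_y A_gv = 56.25 kips → shear rupture governs the shear term.
R_n = 49.13 + 1.0 × 65 × 0.459 = 78.96 kips.
Design strength φR_n = 0.75 × 78.96 = 59.2 kips.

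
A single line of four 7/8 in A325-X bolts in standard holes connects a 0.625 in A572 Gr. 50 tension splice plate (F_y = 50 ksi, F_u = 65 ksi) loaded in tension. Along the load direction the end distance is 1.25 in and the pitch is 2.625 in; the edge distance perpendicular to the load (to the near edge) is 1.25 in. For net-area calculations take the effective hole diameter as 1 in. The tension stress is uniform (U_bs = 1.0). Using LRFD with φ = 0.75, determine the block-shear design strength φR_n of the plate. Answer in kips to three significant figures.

126 kips

Shear plane L_v = 1.25 + 3·2.625 = 9.125 in; A_gv = 9.125 × 0.625 = 5.703 in².
A_nv = (9.125 − 3.5·1) × 0.625 = 3.516 in².
A_nt = (1.25 − 0.5·1) × 0.625 = 0.4688 in².
0.6 F_u A_nv = 137.1 kips; 0.6 F_y A_gv = 171.1 kips → shear rupture governs the shear term.
R_n = 137.1 + 1.0 × 65 × 0.4688 = 167.6 kips.
Design strength φR_n = 0.75 × 167.6 = 126 kips.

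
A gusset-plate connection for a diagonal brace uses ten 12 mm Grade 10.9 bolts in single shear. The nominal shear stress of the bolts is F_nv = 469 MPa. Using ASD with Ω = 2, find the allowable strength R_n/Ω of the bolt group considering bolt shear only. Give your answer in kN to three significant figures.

A_b = π × 12² / 4 = 113.1 mm².
R_n = F_nv · A_b · n · n_s = 469 × 113.1 × 10 × 1 / 1000 = 530.4 kN.
Allowable strength R_n/Ω = 530.4 / 2 = 265 kN.

265 kN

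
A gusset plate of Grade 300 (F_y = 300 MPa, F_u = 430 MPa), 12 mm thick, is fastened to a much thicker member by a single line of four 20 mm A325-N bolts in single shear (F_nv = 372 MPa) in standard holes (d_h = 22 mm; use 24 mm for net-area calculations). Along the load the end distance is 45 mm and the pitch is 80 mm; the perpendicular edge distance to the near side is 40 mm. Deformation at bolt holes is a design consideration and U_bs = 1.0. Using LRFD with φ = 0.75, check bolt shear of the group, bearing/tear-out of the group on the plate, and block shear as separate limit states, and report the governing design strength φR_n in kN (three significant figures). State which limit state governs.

351 kN (bolt shear governs)

Bolt shear: A_b = π·20²/4 = 314.2 mm²; R_n = 372 × 314.2 × 4 × 1 / 1000 = 467.5 kN → 0.75 × 467.5 = 351 kN.
Bearing: edge l_c = 34, r_n = 210.5 kN; interior l_c = 58, r_n = 247.7 kN; R_n = 210.5 + 3·247.7 = 953.6 kN → 715 kN.
Block shear: A_gv = 3420, A_nv = 2412, A_nt = 336 mm²; R_n = min(0.6F_uA_nv, 0.6F_yA_gv) + U_bs·F_u·A_nt = 760.1 kN → 570 kN.
Bolt shear governs: 351 kN.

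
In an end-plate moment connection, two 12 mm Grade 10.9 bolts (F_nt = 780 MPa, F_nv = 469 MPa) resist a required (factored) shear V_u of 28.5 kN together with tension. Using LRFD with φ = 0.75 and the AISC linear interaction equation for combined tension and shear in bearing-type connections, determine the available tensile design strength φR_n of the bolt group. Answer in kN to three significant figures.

A_b = π·12²/4 = 113.1 mm²; f_rv = 28.5 × 1000 / (2 × 113.1) = 126 MPa.
F'_nt = 1.3 F_nt − (F_nt / φF_nv) f_rv = 1.3·780 − (780/(0.75·469))·126 = 734.6 MPa, capped at F_nt → F'_nt = 734.6 MPa.
R_n = F'_nt · A_b · n = 734.6 × 113.1 × 2 / 1000 = 166.2 kN.
Design strength φR_n = 0.75 × 166.2 = 125 kN.

125 kN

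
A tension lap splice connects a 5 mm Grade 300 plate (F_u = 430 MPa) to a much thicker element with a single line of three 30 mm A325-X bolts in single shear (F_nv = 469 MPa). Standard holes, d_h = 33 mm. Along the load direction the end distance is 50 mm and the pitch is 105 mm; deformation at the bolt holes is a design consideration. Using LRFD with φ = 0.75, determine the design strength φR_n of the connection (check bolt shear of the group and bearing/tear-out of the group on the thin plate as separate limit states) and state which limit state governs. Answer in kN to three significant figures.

Bolt shear: A_b = π·30²/4 = 706.9 mm²; R_n = 469 × 706.9 × 3 × 1 / 1000 = 994.5 kN → 0.75 × 994.5 = 746 kN.
Bearing (1.2 l_c t F_u ≤ 2.4 d t F_u): upper limit = 2.4·30·5·430 / 1000 = 154.8 kN.
  Edge l_c = 50 − 33/2 = 33.5 → r_n = 86.43 kN; interior l_c = 105 − 33 = 72 → r_n = 154.8 kN.
  R_n,bearing = 1·86.43 + 2·154.8 = 396 kN → 0.75 × 396 = 297 kN.
Bearing governs: 297 kN.

297 kN (bearing governs)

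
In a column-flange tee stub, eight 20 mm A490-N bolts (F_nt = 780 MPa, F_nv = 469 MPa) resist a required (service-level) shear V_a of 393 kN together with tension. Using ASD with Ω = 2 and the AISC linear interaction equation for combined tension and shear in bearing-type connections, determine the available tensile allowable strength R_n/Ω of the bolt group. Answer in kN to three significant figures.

A_b = π·20²/4 = 314.2 mm²; f_rv = 393 × 1000 / (8 × 314.2) = 156.4 MPa.
F'_nt = 1.3 F_nt − (Ω F_nt / F_nv) f_rv = 1.3·780 − (2·780/469)·156.4 = 493.9 MPa, capped at F_nt → F'_nt = 493.9 MPa.
R_n = F'_nt · A_b · n = 493.9 × 314.2 × 8 / 1000 = 1241 kN.
Allowable strength R_n/Ω = 1241 / 2 = 621 kN.

621 kN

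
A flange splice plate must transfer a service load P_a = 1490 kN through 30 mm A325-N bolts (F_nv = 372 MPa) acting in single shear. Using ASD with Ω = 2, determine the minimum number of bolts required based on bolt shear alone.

A_b = π·30²/4 = 706.9 mm².
Per-bolt allowable strength R_n/Ω = 372 × 706.9 × 1 / 1000 / 2 = 131.5 kN.
n ≥ 1490 / 131.5 = 11.33 → use 12 bolts.

12 bolts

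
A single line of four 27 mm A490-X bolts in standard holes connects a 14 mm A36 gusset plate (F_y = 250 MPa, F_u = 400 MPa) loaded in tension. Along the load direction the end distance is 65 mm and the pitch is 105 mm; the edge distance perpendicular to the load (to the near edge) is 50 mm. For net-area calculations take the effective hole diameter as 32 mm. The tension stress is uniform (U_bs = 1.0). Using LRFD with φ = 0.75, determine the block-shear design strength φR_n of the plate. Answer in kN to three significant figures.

Shear plane L_v = 65 + 3·105 = 380 mm; A_gv = 380 × 14 = 5320 mm².
A_nv = (380 − 3.5·32) × 14 = 3752 mm².
A_nt = (50 − 0.5·32) × 14 = 476 mm².
0.6 F_u A_nv = 900.5 kN; 0.6 F_y A_gv = 798 kN → shear yielding governs the shear term.
R_n = 798 + 1.0 × 400 × 476 / 1000 = 988.4 kN.
Design strength φR_n = 0.75 × 988.4 = 741 kN.

741 kN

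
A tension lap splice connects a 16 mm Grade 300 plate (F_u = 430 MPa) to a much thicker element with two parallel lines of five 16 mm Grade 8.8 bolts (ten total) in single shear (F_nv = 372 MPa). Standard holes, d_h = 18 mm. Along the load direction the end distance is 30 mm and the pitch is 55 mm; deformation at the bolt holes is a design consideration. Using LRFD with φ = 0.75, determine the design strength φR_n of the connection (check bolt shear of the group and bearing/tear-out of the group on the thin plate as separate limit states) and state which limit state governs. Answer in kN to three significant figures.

561 kN (bolt shear governs)

Bolt shear: A_b = π·16²/4 = 201.1 mm²; R_n = 372 × 201.1 × 10 × 1 / 1000 = 748 kN → 0.75 × 748 = 561 kN.
Bearing (1.2 l_c t F_u ≤ 2.4 d t F_u): upper limit = 2.4·16·16·430 / 1000 = 264.2 kN.
  Edge l_c = 30 − 18/2 = 21 → r_n = 173.4 kN; interior l_c = 55 − 18 = 37 → r_n = 264.2 kN.
  R_n,bearing = 2·173.4 + 8·264.2 = 2460 kN → 0.75 × 2460 = 1850 kN.
Bolt shear governs: 561 kN.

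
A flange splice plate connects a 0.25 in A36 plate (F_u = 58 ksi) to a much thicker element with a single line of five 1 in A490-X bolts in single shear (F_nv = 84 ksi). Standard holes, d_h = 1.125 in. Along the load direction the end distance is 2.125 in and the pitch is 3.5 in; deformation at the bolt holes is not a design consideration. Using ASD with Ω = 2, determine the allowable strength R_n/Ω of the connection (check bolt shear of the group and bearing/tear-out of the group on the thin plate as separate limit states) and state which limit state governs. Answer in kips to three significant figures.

Bolt shear: A_b = π·1²/4 = 0.7854 in²; R_n = 84 × 0.7854 × 5 × 1 = 329.9 kips → 329.9 / 2 = 165 kips.
Bearing (1.5 l_c t F_u ≤ 3.0 d t F_u): upper limit = 3.0·1·0.25·58 = 43.5 kips.
  Edge l_c = 2.125 − 1.125/2 = 1.562 → r_n = 33.98 kips; interior l_c = 3.5 − 1.125 = 2.375 → r_n = 43.5 kips.
  R_n,bearing = 1·33.98 + 4·43.5 = 208 kips → 208 / 2 = 104 kips.
Bearing governs: 104 kips.

104 kips (bearing governs)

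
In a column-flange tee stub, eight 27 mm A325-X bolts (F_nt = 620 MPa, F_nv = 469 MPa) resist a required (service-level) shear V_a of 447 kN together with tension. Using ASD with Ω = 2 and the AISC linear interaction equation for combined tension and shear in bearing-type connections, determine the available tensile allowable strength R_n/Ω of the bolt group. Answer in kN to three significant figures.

A_b = π·27²/4 = 572.6 mm²; f_rv = 447 × 1000 / (8 × 572.6) = 97.59 MPa.
F'_nt = 1.3 F_nt − (Ω F_nt / F_nv) f_rv = 1.3·620 − (2·620/469)·97.59 = 548 MPa, capped at F_nt → F'_nt = 548 MPa.
R_n = F'_nt · A_b · n = 548 × 572.6 × 8 / 1000 = 2510 kN.
Allowable strength R_n/Ω = 2510 / 2 = 1260 kN.

1260 kN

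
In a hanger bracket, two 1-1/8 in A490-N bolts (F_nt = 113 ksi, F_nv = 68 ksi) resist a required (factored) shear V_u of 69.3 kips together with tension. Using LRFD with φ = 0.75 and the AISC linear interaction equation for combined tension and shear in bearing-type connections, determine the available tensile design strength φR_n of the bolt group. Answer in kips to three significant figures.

104 kips

A_b = π·1.125²/4 = 0.994 in²; f_rv = 69.3 / (2 × 0.994) = 34.86 ksi.
F'_nt = 1.3 F_nt − (F_nt / φF_nv) f_rv = 1.3·113 − (113/(0.75·68))·34.86 = 69.66 ksi, capped at F_nt → F'_nt = 69.66 ksi.
R_n = F'_nt · A_b · n = 69.66 × 0.994 × 2 = 138.5 kips.
Design strength φR_n = 0.75 × 138.5 = 104 kips.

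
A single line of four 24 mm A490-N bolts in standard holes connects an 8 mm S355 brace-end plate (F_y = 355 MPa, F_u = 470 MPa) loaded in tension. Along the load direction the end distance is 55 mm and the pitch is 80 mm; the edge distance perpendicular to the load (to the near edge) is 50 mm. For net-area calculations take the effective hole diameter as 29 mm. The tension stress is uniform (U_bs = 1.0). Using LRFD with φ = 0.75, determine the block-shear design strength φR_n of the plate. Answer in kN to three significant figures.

Shear plane L_v = 55 + 3·80 = 295 mm; A_gv = 295 × 8 = 2360 mm².
A_nv = (295 − 3.5·29) × 8 = 1548 mm².
A_nt = (50 − 0.5·29) × 8 = 284 mm².
0.6 F_u A_nv = 436.5 kN; 0.6 F_y A_gv = 502.7 kN → shear rupture governs the shear term.
R_n = 436.5 + 1.0 × 470 × 284 / 1000 = 570 kN.
Design strength φR_n = 0.75 × 570 = 428 kN.

428 kN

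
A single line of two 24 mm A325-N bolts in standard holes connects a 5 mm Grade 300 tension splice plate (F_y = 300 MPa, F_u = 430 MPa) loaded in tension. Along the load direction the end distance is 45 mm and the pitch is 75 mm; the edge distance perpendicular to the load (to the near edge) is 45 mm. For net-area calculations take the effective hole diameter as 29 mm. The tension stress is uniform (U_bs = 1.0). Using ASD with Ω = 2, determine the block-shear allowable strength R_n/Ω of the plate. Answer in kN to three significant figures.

Shear plane L_v = 45 + 1·75 = 120 mm; A_gv = 120 × 5 = 600 mm².
A_nv = (120 − 1.5·29) × 5 = 382.5 mm².
A_nt = (45 − 0.5·29) × 5 = 152.5 mm².
0.6 F_u A_nv = 98.69 kN; 0.6 F_y A_gv = 108 kN → shear rupture governs the shear term.
R_n = 98.69 + 1.0 × 430 × 152.5 / 1000 = 164.3 kN.
Allowable strength R_n/Ω = 164.3 / 2 = 82.1 kN.

82.1 kN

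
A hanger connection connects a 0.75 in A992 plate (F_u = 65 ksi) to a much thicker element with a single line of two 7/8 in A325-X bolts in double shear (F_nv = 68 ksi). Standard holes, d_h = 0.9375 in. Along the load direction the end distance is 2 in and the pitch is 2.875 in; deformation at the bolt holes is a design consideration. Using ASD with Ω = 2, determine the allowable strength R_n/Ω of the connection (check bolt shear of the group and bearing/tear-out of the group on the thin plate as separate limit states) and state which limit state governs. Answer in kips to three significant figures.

Bolt shear: A_b = π·0.875²/4 = 0.6013 in²; R_n = 68 × 0.6013 × 2 × 2 = 163.6 kips → 163.6 / 2 = 81.8 kips.
Bearing (1.2 l_c t F_u ≤ 2.4 d t F_u): upper limit = 2.4·0.875·0.75·65 = 102.4 kips.
  Edge l_c = 2 − 0.9375/2 = 1.531 → r_n = 89.58 kips; interior l_c = 2.875 − 0.9375 = 1.938 → r_n = 102.4 kips.
  R_n,bearing = 1·89.58 + 1·102.4 = 192 kips → 192 / 2 = 96 kips.
Bolt shear governs: 81.8 kips.

81.8 kips (bolt shear governs)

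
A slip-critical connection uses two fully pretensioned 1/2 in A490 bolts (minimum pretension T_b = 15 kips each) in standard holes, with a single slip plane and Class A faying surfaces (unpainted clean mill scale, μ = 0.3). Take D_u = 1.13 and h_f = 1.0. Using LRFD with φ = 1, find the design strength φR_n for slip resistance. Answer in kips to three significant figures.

R_n = μ · D_u · h_f · T_b · n_s · n_b = 0.3 × 1.13 × 1.0 × 15 × 1 × 2 = 10.17 kips.
Design strength φR_n = 1 × 10.17 = 10.2 kips.

10.2 kips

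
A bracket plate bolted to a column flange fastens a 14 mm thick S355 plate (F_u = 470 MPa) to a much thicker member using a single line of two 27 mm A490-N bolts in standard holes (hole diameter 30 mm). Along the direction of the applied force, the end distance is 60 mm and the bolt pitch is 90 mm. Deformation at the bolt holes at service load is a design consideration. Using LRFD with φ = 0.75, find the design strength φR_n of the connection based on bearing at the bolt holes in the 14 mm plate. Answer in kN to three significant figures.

Per bolt r_n = 1.2 l_c t F_u ≤ 2.4 d t F_u; upper limit = 2.4 × 27 × 14 × 470 / 1000 = 426.4 kN.
Edge bolt: l_c = 60 − 30/2 = 45 mm → 1.2 × 45 × 14 × 470 / 1000 = 355.3 → r_n = 355.3 kN.
Interior bolts: l_c = 90 − 30 = 60 mm → 1.2 × 60 × 14 × 470 / 1000 = 473.8 → r_n = 426.4 kN.
R_n = 1 × 355.3 + 1 × 426.4 = 781.7 kN.
Design strength φR_n = 0.75 × 781.7 = 586 kN.

586 kN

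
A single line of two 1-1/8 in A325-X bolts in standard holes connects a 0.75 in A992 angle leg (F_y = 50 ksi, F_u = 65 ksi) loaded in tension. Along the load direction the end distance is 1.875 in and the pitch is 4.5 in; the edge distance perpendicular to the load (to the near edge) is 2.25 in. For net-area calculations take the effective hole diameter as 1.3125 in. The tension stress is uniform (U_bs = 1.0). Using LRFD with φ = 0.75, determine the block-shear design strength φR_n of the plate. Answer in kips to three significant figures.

155 kips

Shear plane L_v = 1.875 + 1·4.5 = 6.375 in; A_gv = 6.375 × 0.75 = 4.781 in².
A_nv = (6.375 − 1.5·1.3125) × 0.75 = 3.305 in².
A_nt = (2.25 − 0.5·1.3125) × 0.75 = 1.195 in².
0.6 F_u A_nv = 128.9 kips; 0.6 F_y A_gv = 143.4 kips → shear rupture governs the shear term.
R_n = 128.9 + 1.0 × 65 × 1.195 = 206.6 kips.
Design strength φR_n = 0.75 × 206.6 = 155 kips.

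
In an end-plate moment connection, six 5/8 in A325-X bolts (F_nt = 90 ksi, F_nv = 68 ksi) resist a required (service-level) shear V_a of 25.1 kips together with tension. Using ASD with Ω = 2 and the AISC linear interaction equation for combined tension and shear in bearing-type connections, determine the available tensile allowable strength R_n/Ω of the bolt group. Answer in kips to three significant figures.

A_b = π·0.625²/4 = 0.3068 in²; f_rv = 25.1 / (6 × 0.3068) = 13.64 ksi.
F'_nt = 1.3 F_nt − (Ω F_nt / F_nv) f_rv = 1.3·90 − (2·90/68)·13.64 = 80.91 ksi, capped at F_nt → F'_nt = 80.91 ksi.
R_n = F'_nt · A_b · n = 80.91 × 0.3068 × 6 = 148.9 kips.
Allowable strength R_n/Ω = 148.9 / 2 = 74.5 kips.

74.5 kips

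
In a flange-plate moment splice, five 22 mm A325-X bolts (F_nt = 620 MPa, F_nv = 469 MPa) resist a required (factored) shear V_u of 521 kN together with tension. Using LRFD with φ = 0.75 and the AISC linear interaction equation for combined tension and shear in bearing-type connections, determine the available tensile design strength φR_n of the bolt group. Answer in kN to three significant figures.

460 kN

A_b = π·22²/4 = 380.1 mm²; f_rv = 521 × 1000 / (5 × 380.1) = 274.1 MPa.
F'_nt = 1.3 F_nt − (F_nt / φF_nv) f_rv = 1.3·620 − (620/(0.75·469))·274.1 = 322.8 MPa, capped at F_nt → F'_nt = 322.8 MPa.
R_n = F'_nt · A_b · n = 322.8 × 380.1 × 5 / 1000 = 613.6 kN.
Design strength φR_n = 0.75 × 613.6 = 460 kN.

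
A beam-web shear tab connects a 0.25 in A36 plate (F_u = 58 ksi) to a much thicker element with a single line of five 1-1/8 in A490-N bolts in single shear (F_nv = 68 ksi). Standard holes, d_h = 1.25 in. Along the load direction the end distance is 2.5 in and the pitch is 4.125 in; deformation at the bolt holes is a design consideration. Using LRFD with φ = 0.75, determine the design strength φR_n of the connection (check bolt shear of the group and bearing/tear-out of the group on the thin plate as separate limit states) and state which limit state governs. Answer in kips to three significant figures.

142 kips (bearing governs)

Bolt shear: A_b = π·1.125²/4 = 0.994 in²; R_n = 68 × 0.994 × 5 × 1 = 338 kips → 0.75 × 338 = 253 kips.
Bearing (1.2 l_c t F_u ≤ 2.4 d t F_u): upper limit = 2.4·1.125·0.25·58 = 39.15 kips.
  Edge l_c = 2.5 − 1.25/2 = 1.875 → r_n = 32.62 kips; interior l_c = 4.125 − 1.25 = 2.875 → r_n = 39.15 kips.
  R_n,bearing = 1·32.62 + 4·39.15 = 189.2 kips → 0.75 × 189.2 = 142 kips.
Bearing governs: 142 kips.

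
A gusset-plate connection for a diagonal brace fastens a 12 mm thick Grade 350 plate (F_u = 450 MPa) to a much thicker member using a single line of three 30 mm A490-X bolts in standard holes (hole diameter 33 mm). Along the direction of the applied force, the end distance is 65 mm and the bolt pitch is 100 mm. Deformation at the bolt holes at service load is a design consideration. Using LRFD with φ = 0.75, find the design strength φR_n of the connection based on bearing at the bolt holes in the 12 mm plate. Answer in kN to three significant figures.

Per bolt r_n = 1.2 l_c t F_u ≤ 2.4 d t F_u; upper limit = 2.4 × 30 × 12 × 450 / 1000 = 388.8 kN.
Edge bolt: l_c = 65 − 33/2 = 48.5 mm → 1.2 × 48.5 × 12 × 450 / 1000 = 314.3 → r_n = 314.3 kN.
Interior bolts: l_c = 100 − 33 = 67 mm → 1.2 × 67 × 12 × 450 / 1000 = 434.2 → r_n = 388.8 kN.
R_n = 1 × 314.3 + 2 × 388.8 = 1092 kN.
Design strength φR_n = 0.75 × 1092 = 819 kN.

819 kN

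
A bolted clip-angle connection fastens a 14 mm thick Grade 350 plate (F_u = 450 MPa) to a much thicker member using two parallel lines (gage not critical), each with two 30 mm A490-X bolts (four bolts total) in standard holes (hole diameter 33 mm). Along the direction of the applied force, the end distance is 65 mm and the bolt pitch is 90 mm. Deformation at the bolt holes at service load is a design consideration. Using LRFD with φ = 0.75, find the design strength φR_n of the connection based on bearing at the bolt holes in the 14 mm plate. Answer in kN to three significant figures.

Per bolt r_n = 1.2 l_c t F_u ≤ 2.4 d t F_u; upper limit = 2.4 × 30 × 14 × 450 / 1000 = 453.6 kN.
Edge bolt: l_c = 65 − 33/2 = 48.5 mm → 1.2 × 48.5 × 14 × 450 / 1000 = 366.7 → r_n = 366.7 kN.
Interior bolts: l_c = 90 − 33 = 57 mm → 1.2 × 57 × 14 × 450 / 1000 = 430.9 → r_n = 430.9 kN.
R_n = 2 × 366.7 + 2 × 430.9 = 1595 kN.
Design strength φR_n = 0.75 × 1595 = 1200 kN.

1200 kN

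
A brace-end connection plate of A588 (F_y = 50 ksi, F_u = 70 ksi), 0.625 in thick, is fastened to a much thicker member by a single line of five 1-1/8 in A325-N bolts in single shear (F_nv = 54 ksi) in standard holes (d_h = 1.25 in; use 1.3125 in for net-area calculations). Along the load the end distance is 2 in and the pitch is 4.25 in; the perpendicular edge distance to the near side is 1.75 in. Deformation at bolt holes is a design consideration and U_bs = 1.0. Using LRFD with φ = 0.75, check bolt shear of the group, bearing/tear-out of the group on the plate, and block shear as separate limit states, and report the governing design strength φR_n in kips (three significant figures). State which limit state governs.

201 kips (bolt shear governs)

Bolt shear: A_b = π·1.125²/4 = 0.994 in²; R_n = 54 × 0.994 × 5 × 1 = 268.4 kips → 0.75 × 268.4 = 201 kips.
Bearing: edge l_c = 1.375, r_n = 72.19 kips; interior l_c = 3, r_n = 118.1 kips; R_n = 72.19 + 4·118.1 = 544.7 kips → 409 kips.
Block shear: A_gv = 11.88, A_nv = 8.184, A_nt = 0.6836 in²; R_n = min(0.6F_uA_nv, 0.6F_yA_gv) + U_bs·F_u·A_nt = 391.6 kips → 294 kips.
Bolt shear governs: 201 kips.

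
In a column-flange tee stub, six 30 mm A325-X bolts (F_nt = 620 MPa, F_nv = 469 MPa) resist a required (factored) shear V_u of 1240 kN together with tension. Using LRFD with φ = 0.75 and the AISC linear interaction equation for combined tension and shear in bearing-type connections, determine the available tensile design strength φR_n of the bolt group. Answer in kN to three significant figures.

A_b = π·30²/4 = 706.9 mm²; f_rv = 1240 × 1000 / (6 × 706.9) = 292.4 MPa.
F'_nt = 1.3 F_nt − (F_nt / φF_nv) f_rv = 1.3·620 − (620/(0.75·469))·292.4 = 290.7 MPa, capped at F_nt → F'_nt = 290.7 MPa.
R_n = F'_nt · A_b · n = 290.7 × 706.9 × 6 / 1000 = 1233 kN.
Design strength φR_n = 0.75 × 1233 = 925 kN.

925 kN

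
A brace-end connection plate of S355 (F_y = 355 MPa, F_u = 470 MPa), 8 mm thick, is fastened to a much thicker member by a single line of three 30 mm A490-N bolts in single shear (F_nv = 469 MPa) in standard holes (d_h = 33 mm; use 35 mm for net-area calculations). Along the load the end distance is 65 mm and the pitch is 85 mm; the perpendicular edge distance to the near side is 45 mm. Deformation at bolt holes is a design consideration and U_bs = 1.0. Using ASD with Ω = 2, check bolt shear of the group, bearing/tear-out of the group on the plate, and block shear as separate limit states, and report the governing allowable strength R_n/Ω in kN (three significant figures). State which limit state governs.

218 kN (block shear governs)

Bolt shear: A_b = π·30²/4 = 706.9 mm²; R_n = 469 × 706.9 × 3 × 1 / 1000 = 994.5 kN → 994.5 / 2 = 497 kN.
Bearing: edge l_c = 48.5, r_n = 218.8 kN; interior l_c = 52, r_n = 234.6 kN; R_n = 218.8 + 2·234.6 = 688.1 kN → 344 kN.
Block shear: A_gv = 1880, A_nv = 1180, A_nt = 220 mm²; R_n = min(0.6F_uA_nv, 0.6F_yA_gv) + U_bs·F_u·A_nt = 436.2 kN → 218 kN.
Block shear governs: 218 kN.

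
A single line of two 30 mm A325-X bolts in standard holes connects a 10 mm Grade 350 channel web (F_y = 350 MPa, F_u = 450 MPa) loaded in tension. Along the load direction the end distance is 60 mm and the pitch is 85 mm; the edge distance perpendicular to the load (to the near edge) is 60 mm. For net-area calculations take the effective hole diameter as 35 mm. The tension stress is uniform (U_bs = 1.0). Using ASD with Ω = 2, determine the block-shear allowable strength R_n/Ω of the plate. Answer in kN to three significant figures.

Shear plane L_v = 60 + 1·85 = 145 mm; A_gv = 145 × 10 = 1450 mm².
A_nv = (145 − 1.5·35) × 10 = 925 mm².
A_nt = (60 − 0.5·35) × 10 = 425 mm².
0.6 F_u A_nv = 249.8 kN; 0.6 F_y A_gv = 304.5 kN → shear rupture governs the shear term.
R_n = 249.8 + 1.0 × 450 × 425 / 1000 = 441 kN.
Allowable strength R_n/Ω = 441 / 2 = 220 kN.

220 kN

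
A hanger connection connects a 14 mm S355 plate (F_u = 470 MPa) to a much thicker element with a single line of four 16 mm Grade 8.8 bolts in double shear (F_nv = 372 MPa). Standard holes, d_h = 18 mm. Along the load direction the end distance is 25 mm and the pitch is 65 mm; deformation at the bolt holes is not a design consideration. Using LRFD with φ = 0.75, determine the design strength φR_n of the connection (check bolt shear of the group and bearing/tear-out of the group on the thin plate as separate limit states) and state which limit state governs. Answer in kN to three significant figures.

Bolt shear: A_b = π·16²/4 = 201.1 mm²; R_n = 372 × 201.1 × 4 × 2 / 1000 = 598.4 kN → 0.75 × 598.4 = 449 kN.
Bearing (1.5 l_c t F_u ≤ 3.0 d t F_u): upper limit = 3.0·16·14·470 / 1000 = 315.8 kN.
  Edge l_c = 25 − 18/2 = 16 → r_n = 157.9 kN; interior l_c = 65 − 18 = 47 → r_n = 315.8 kN.
  R_n,bearing = 1·157.9 + 3·315.8 = 1105 kN → 0.75 × 1105 = 829 kN.
Bolt shear governs: 449 kN.

449 kN (bolt shear governs)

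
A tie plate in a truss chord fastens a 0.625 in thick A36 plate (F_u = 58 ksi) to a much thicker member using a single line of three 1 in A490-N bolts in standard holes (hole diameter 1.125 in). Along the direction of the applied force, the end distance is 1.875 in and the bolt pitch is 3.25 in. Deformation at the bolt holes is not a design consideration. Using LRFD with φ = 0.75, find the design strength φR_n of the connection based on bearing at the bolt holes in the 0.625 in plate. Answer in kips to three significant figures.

Per bolt r_n = 1.5 l_c t F_u ≤ 3.0 d t F_u; upper limit = 3.0 × 1 × 0.625 × 58 = 108.8 kips.
Edge bolt: l_c = 1.875 − 1.125/2 = 1.312 in → 1.5 × 1.312 × 0.625 × 58 = 71.37 → r_n = 71.37 kips.
Interior bolts: l_c = 3.25 − 1.125 = 2.125 in → 1.5 × 2.125 × 0.625 × 58 = 115.5 → r_n = 108.8 kips.
R_n = 1 × 71.37 + 2 × 108.8 = 288.9 kips.
Design strength φR_n = 0.75 × 288.9 = 217 kips.

217 kips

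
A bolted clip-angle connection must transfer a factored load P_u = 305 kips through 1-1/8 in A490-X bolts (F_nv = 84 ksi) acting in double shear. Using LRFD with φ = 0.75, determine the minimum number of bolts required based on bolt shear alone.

A_b = π·1.125²/4 = 0.994 in².
Per-bolt design strength φR_n = 0.75 × 84 × 0.994 × 2 = 125.2 kips.
n ≥ 305 / 125.2 = 2.435 → use 3 bolts.

3 bolts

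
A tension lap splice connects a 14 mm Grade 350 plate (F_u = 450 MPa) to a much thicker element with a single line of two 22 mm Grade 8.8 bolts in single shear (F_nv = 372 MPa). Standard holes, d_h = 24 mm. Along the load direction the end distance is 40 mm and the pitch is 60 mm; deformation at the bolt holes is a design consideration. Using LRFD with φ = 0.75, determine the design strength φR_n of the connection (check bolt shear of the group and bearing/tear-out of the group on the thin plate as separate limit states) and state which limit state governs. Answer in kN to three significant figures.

Bolt shear: A_b = π·22²/4 = 380.1 mm²; R_n = 372 × 380.1 × 2 × 1 / 1000 = 282.8 kN → 0.75 × 282.8 = 212 kN.
Bearing (1.2 l_c t F_u ≤ 2.4 d t F_u): upper limit = 2.4·22·14·450 / 1000 = 332.6 kN.
  Edge l_c = 40 − 24/2 = 28 → r_n = 211.7 kN; interior l_c = 60 − 24 = 36 → r_n = 272.2 kN.
  R_n,bearing = 1·211.7 + 1·272.2 = 483.8 kN → 0.75 × 483.8 = 363 kN.
Bolt shear governs: 212 kN.

212 kN (bolt shear governs)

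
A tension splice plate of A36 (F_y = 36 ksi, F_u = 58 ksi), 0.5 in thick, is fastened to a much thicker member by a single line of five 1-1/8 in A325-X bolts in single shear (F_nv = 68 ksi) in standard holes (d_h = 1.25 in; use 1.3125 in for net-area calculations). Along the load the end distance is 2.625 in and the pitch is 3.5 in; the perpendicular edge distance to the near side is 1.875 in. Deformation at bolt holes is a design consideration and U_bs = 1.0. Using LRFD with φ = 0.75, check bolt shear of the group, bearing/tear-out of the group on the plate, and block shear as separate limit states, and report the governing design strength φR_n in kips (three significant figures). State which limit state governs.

161 kips (block shear governs)

Bolt shear: A_b = π·1.125²/4 = 0.994 in²; R_n = 68 × 0.994 × 5 × 1 = 338 kips → 0.75 × 338 = 253 kips.
Bearing: edge l_c = 2, r_n = 69.6 kips; interior l_c = 2.25, r_n = 78.3 kips; R_n = 69.6 + 4·78.3 = 382.8 kips → 287 kips.
Block shear: A_gv = 8.312, A_nv = 5.359, A_nt = 0.6094 in²; R_n = min(0.6F_uA_nv, 0.6F_yA_gv) + U_bs·F_u·A_nt = 214.9 kips → 161 kips.
Block shear governs: 161 kips.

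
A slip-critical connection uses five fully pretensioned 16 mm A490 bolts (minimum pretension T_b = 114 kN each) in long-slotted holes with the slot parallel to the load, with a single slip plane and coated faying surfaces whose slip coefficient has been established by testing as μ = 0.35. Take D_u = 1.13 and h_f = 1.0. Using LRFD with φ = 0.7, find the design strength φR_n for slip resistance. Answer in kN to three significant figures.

R_n = μ · D_u · h_f · T_b · n_s · n_b = 0.35 × 1.13 × 1.0 × 114 × 1 × 5 = 225.4 kN.
Design strength φR_n = 0.7 × 225.4 = 158 kN.

158 kN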